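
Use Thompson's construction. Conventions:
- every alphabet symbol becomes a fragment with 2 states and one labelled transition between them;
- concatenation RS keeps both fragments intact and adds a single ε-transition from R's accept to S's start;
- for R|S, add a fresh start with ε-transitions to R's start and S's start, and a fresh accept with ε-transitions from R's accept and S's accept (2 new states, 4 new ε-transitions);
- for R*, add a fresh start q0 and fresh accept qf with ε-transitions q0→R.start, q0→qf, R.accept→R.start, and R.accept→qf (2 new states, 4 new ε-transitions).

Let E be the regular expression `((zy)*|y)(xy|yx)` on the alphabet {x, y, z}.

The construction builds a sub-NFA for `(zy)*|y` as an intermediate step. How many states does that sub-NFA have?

Fragment for `(zy)*|y`:
Each of the 3 symbol leaves contributes a 2-state fragment.
  zy : 4 states
  (zy)* : 6 states
  (zy)*|y : 10 states

10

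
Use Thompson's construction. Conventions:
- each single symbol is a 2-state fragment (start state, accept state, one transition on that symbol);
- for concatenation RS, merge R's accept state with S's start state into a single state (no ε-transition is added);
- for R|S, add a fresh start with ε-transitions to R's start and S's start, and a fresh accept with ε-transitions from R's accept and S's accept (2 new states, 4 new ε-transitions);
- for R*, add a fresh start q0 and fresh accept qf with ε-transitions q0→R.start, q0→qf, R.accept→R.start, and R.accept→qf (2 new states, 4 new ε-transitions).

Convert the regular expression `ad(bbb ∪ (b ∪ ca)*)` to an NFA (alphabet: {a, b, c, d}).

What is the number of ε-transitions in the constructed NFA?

Per subexpression:
Each of the 8 symbol leaves contributes 0 ε-transitions.
  bbb — 0 ε-transitions
  ca — 0 ε-transitions
  b ∪ ca — 4 ε-transitions
  (b ∪ ca)* — 8 ε-transitions
  bbb ∪ (b ∪ ca)* — 12 ε-transitions
  ad(bbb ∪ (b ∪ ca)*) — 12 ε-transitions

12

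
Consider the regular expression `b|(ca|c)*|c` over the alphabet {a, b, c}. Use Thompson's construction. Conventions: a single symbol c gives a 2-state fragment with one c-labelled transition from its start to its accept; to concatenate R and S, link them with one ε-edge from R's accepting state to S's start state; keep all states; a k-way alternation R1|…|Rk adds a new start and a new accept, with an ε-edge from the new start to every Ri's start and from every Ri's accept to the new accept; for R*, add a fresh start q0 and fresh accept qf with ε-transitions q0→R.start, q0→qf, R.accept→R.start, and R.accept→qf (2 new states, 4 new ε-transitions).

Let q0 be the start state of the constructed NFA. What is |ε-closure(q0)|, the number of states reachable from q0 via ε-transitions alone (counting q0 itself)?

9

Compute the ε-closure size of each fragment's start state recursively; a symbol fragment's start has no outgoing ε-edge, so its closure is just itself (size 1).
  ca — same as the first factor's closure: C = 1
  ca|c — new start ε-reaches every alternative's start; none of them accept ε, so the new accept is not reached: C = 1 + 1 + 1 = 3
  (ca|c)* — new start has ε-edges to the inner start and to the new accept, so C = 2 + 3 = 5
  b|(ca|c)*|c — C = 1 (new start) + (1 + 5 + 1) + 1 (new accept, since some branch ε-reaches its own accept) = 9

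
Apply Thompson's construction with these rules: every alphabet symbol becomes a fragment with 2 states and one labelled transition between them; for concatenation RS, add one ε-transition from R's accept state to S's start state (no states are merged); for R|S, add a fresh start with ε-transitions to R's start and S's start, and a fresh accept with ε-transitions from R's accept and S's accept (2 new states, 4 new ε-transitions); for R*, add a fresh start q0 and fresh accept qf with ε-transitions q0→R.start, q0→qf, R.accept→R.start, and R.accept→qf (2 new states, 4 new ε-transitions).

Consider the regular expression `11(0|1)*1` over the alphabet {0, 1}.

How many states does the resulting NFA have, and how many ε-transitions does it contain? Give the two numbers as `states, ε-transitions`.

14, 11

By structural recursion:
Each of the 5 symbol leaves contributes 2 states and 0 ε-transitions.
  0|1 = 6 states, 4 ε-transitions
  (0|1)* = 8 states, 8 ε-transitions
  11(0|1)*1 = 14 states, 11 ε-transitions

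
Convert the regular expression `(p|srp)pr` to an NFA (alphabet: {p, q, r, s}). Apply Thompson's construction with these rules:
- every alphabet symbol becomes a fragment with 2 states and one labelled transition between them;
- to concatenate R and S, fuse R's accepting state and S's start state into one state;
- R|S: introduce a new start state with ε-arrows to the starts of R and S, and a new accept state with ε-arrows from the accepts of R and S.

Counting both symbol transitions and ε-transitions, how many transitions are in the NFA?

By structural recursion:
Each of the 6 symbol leaves contributes 1 transition (1 symbol, 0 ε).
  srp — 3 transitions (3 symbol, 0 ε)
  p|srp — 8 transitions (4 symbol, 4 ε)
  (p|srp)pr — 10 transitions (6 symbol, 4 ε)

10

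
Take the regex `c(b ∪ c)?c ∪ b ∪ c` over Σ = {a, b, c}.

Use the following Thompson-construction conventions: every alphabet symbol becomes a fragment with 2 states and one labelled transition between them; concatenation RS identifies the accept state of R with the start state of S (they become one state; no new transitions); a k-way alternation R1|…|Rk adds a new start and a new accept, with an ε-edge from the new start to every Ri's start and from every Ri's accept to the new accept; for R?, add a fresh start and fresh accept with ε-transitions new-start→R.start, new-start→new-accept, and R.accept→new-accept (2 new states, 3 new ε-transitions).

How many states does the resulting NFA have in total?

Per subexpression:
Each of the 6 symbol leaves contributes a 2-state fragment.
  b ∪ c → 6 states
  (b ∪ c)? → 8 states
  c(b ∪ c)?c → 10 states
  c(b ∪ c)?c ∪ b ∪ c → 16 states

16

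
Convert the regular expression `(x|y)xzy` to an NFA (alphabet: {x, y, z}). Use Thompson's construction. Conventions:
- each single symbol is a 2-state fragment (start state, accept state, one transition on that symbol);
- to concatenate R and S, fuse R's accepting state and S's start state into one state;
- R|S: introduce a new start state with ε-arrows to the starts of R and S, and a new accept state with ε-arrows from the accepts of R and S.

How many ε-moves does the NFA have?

Recursing over subexpressions:
Each of the 5 symbol leaves contributes 0 ε-transitions.
  x|y → 4 ε-transitions
  (x|y)xzy → 4 ε-transitions

4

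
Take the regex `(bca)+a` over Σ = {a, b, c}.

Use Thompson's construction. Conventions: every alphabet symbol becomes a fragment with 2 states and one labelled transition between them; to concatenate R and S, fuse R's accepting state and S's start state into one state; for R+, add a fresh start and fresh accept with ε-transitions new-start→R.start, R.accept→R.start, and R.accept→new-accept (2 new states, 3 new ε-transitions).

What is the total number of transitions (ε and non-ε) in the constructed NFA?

7

Building bottom-up:
Each of the 4 symbol leaves contributes 1 transition (1 symbol, 0 ε).
  bca : 3 transitions (3 symbol, 0 ε)
  (bca)+ : 6 transitions (3 symbol, 3 ε)
  (bca)+a : 7 transitions (4 symbol, 3 ε)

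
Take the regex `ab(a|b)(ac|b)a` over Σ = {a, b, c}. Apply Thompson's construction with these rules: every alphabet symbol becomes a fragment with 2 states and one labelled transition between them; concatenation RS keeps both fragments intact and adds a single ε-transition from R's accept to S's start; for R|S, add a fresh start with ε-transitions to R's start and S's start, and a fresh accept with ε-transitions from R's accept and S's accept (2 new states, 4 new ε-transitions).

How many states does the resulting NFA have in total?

Recursing over subexpressions:
Each of the 8 symbol leaves contributes a 2-state fragment.
  a|b : 6 states
  ac : 4 states
  ac|b : 8 states
  ab(a|b)(ac|b)a : 20 states

20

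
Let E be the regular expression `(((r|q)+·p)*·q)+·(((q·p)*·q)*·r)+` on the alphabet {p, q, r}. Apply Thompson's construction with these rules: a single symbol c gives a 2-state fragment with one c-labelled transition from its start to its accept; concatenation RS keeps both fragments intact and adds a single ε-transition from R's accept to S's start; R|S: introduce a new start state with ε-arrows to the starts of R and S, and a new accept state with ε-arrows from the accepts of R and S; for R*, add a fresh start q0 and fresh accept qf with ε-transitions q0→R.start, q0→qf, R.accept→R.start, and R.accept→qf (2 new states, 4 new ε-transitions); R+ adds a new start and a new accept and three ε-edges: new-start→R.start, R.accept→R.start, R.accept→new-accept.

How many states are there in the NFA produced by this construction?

30

By structural recursion:
Each of the 8 symbol leaves contributes a 2-state fragment.
  r|q — 6 states
  (r|q)+ — 8 states
  (r|q)+·p — 10 states
  ((r|q)+·p)* — 12 states
  ((r|q)+·p)*·q — 14 states
  (((r|q)+·p)*·q)+ — 16 states
  q·p — 4 states
  (q·p)* — 6 states
  (q·p)*·q — 8 states
  ((q·p)*·q)* — 10 states
  ((q·p)*·q)*·r — 12 states
  (((q·p)*·q)*·r)+ — 14 states
  (((r|q)+·p)*·q)+·(((q·p)*·q)*·r)+ — 30 states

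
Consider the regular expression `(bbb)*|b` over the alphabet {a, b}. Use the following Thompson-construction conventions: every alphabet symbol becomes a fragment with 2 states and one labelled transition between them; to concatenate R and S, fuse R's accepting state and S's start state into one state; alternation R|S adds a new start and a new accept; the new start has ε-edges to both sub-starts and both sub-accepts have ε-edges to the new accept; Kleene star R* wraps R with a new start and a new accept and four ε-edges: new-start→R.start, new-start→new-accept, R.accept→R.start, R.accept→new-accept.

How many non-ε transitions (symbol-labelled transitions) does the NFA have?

4

By structural recursion:
Each of the 4 symbol leaves contributes exactly 1 symbol transition.
  bbb : 3 symbol transitions
  (bbb)* : 3 symbol transitions
  (bbb)*|b : 4 symbol transitions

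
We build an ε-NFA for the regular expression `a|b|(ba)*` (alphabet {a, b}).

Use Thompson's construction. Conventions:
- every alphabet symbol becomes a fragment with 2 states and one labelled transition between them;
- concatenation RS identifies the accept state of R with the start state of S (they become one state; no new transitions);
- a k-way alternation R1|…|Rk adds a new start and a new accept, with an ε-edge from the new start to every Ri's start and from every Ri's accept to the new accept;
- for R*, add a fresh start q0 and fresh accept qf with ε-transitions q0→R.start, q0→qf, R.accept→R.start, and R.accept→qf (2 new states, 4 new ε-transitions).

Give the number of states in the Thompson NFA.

11

Per subexpression:
Each of the 4 symbol leaves contributes a 2-state fragment.
  ba = 3 states
  (ba)* = 5 states
  a|b|(ba)* = 11 states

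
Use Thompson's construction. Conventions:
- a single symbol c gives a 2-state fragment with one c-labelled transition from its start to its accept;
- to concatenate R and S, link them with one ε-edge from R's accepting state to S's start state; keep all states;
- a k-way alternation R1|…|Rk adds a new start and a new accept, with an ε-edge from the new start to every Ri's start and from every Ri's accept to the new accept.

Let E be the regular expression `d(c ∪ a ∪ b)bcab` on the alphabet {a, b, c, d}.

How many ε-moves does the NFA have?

11

Per subexpression:
Each of the 8 symbol leaves contributes 0 ε-transitions.
  c ∪ a ∪ b = 6 ε-transitions
  d(c ∪ a ∪ b)bcab = 11 ε-transitions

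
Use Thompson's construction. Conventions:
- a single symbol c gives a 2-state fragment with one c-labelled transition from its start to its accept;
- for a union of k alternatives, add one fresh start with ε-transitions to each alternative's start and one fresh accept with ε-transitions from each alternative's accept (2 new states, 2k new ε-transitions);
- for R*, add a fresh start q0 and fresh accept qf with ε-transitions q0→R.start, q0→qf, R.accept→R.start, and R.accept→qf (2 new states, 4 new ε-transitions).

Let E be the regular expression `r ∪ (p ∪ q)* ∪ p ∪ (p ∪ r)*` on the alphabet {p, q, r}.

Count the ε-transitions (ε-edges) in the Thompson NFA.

24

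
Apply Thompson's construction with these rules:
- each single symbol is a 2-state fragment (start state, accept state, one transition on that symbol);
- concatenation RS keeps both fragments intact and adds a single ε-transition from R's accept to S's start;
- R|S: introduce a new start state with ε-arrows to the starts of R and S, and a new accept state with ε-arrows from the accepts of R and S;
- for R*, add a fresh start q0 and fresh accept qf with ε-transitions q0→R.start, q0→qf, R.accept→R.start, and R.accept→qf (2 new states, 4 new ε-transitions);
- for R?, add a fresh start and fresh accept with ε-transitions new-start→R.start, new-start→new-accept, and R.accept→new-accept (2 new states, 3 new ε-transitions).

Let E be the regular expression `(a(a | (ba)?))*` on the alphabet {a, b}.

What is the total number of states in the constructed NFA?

Per subexpression:
Each of the 4 symbol leaves contributes a 2-state fragment.
  ba → 4 states
  (ba)? → 6 states
  a | (ba)? → 10 states
  a(a | (ba)?) → 12 states
  (a(a | (ba)?))* → 14 states

14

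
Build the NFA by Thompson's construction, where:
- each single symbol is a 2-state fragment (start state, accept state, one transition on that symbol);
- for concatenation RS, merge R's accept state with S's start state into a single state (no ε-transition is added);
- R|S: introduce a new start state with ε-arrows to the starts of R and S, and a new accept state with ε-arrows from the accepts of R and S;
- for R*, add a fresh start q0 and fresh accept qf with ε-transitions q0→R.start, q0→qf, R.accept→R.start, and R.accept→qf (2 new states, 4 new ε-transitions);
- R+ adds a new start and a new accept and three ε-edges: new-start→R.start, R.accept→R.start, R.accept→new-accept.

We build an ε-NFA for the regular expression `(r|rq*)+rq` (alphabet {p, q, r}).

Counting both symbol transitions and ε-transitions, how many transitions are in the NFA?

By structural recursion:
Each of the 5 symbol leaves contributes 1 transition (1 symbol, 0 ε).
  q* = 5 transitions (1 symbol, 4 ε)
  rq* = 6 transitions (2 symbol, 4 ε)
  r|rq* = 11 transitions (3 symbol, 8 ε)
  (r|rq*)+ = 14 transitions (3 symbol, 11 ε)
  (r|rq*)+rq = 16 transitions (5 symbol, 11 ε)

16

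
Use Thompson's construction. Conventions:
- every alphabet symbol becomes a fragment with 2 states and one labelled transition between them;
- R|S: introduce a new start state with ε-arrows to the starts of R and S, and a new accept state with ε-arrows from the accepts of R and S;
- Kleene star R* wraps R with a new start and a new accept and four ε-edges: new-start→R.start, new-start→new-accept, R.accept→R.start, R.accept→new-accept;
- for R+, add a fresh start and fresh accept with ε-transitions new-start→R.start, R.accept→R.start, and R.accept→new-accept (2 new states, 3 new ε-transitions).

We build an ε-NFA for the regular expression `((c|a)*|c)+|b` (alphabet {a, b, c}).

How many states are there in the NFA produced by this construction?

Bottom-up over the parse tree:
Each of the 4 symbol leaves contributes a 2-state fragment.
  c|a = 6 states
  (c|a)* = 8 states
  (c|a)*|c = 12 states
  ((c|a)*|c)+ = 14 states
  ((c|a)*|c)+|b = 18 states

18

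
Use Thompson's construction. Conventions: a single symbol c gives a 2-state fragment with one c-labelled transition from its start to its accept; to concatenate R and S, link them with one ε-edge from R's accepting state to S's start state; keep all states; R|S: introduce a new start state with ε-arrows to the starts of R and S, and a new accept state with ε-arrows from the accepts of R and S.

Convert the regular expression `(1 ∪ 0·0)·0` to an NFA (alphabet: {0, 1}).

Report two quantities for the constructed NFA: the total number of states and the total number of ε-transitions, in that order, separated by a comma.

10, 6

Per subexpression:
Each of the 4 symbol leaves contributes 2 states and 0 ε-transitions.
  0·0 → 4 states, 1 ε-transition
  1 ∪ 0·0 → 8 states, 5 ε-transitions
  (1 ∪ 0·0)·0 → 10 states, 6 ε-transitions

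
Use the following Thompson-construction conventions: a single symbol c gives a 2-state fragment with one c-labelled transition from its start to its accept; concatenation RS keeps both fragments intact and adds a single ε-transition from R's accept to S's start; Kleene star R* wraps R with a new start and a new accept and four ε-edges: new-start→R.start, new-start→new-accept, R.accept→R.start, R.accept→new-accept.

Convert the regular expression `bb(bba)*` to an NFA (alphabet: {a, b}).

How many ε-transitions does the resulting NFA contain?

Building bottom-up:
Each of the 5 symbol leaves contributes 0 ε-transitions.
  bba : 2 ε-transitions
  (bba)* : 6 ε-transitions
  bb(bba)* : 8 ε-transitions

8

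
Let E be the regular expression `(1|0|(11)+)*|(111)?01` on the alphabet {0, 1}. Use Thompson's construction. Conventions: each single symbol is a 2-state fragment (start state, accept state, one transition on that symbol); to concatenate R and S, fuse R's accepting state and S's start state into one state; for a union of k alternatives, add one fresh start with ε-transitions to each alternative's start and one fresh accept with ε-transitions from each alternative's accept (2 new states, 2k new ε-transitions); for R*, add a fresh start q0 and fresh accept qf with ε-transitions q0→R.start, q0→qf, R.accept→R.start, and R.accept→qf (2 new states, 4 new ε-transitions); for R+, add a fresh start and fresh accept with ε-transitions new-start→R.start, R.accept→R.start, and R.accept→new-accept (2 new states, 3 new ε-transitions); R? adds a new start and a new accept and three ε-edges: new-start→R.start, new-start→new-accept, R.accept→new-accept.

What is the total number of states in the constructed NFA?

Building bottom-up:
Each of the 9 symbol leaves contributes a 2-state fragment.
  11 — 3 states
  (11)+ — 5 states
  1|0|(11)+ — 11 states
  (1|0|(11)+)* — 13 states
  111 — 4 states
  (111)? — 6 states
  (111)?01 — 8 states
  (1|0|(11)+)*|(111)?01 — 23 states

23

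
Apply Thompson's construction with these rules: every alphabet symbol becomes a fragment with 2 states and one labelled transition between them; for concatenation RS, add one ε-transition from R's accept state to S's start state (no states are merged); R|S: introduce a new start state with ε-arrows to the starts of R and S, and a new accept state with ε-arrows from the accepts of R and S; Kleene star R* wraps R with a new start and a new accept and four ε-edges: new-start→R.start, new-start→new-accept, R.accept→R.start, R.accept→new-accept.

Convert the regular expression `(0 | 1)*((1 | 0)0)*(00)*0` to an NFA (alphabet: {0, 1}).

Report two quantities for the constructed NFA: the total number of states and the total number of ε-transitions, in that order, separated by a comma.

Building bottom-up:
Each of the 8 symbol leaves contributes 2 states and 0 ε-transitions.
  0 | 1 → 6 states, 4 ε-transitions
  (0 | 1)* → 8 states, 8 ε-transitions
  1 | 0 → 6 states, 4 ε-transitions
  (1 | 0)0 → 8 states, 5 ε-transitions
  ((1 | 0)0)* → 10 states, 9 ε-transitions
  00 → 4 states, 1 ε-transition
  (00)* → 6 states, 5 ε-transitions
  (0 | 1)*((1 | 0)0)*(00)*0 → 26 states, 25 ε-transitions

26, 25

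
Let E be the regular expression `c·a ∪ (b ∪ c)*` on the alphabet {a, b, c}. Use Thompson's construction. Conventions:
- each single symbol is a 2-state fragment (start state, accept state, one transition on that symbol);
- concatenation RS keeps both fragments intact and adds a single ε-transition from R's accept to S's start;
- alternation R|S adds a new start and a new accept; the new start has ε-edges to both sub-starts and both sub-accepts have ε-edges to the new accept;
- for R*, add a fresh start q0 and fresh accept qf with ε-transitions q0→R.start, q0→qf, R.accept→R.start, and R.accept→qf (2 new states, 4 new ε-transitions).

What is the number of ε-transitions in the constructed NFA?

13

By structural recursion:
Each of the 4 symbol leaves contributes 0 ε-transitions.
  c·a → 1 ε-transition
  b ∪ c → 4 ε-transitions
  (b ∪ c)* → 8 ε-transitions
  c·a ∪ (b ∪ c)* → 13 ε-transitions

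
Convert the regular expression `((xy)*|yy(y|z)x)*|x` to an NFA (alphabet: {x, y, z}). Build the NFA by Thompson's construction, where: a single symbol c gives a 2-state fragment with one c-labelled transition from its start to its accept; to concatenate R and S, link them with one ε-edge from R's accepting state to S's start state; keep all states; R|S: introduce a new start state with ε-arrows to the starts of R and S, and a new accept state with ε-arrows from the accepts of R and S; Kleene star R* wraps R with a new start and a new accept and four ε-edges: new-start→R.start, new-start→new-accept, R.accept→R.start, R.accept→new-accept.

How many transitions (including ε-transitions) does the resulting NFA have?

32

Per subexpression:
Each of the 8 symbol leaves contributes 1 transition (1 symbol, 0 ε).
  xy : 3 transitions (2 symbol, 1 ε)
  (xy)* : 7 transitions (2 symbol, 5 ε)
  y|z : 6 transitions (2 symbol, 4 ε)
  yy(y|z)x : 12 transitions (5 symbol, 7 ε)
  (xy)*|yy(y|z)x : 23 transitions (7 symbol, 16 ε)
  ((xy)*|yy(y|z)x)* : 27 transitions (7 symbol, 20 ε)
  ((xy)*|yy(y|z)x)*|x : 32 transitions (8 symbol, 24 ε)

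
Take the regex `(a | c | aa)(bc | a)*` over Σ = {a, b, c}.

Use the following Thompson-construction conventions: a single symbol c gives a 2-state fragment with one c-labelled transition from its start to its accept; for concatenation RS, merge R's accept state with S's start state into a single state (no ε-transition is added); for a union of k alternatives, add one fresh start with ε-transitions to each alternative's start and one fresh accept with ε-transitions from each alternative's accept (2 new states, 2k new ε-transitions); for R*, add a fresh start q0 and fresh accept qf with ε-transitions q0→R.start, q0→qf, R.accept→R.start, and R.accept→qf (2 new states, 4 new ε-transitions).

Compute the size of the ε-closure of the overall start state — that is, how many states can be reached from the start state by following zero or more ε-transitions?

4

Compute the ε-closure size of each fragment's start state recursively; a symbol fragment's start has no outgoing ε-edge, so its closure is just itself (size 1).
  aa → |ε-closure| equals the left operand's closure size = 1 (its accept is not ε-reachable, so the closure stops there)
  a | c | aa → |ε-closure| = 1 + 1 + 1 + 1 = 4 (the new accept is not ε-reachable since no branch accepts ε)
  bc → same as the first factor's closure: |ε-closure| = 1
  bc | a → |ε-closure| = 1 + 1 + 1 = 3 (the new accept is not ε-reachable since no branch accepts ε)
  (bc | a)* → new start has ε-edges to the inner start and to the new accept, so |ε-closure| = 2 + 3 = 5
  (a | c | aa)(bc | a)* → |ε-closure| equals the left operand's closure size = 4 (its accept is not ε-reachable, so the closure stops there)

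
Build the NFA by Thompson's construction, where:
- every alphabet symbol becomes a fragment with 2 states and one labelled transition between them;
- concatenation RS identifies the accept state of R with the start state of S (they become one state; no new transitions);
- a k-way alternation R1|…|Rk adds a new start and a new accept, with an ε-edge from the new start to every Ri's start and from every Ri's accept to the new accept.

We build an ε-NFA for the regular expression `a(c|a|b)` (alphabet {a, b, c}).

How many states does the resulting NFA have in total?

9

Bottom-up over the parse tree:
Each of the 4 symbol leaves contributes a 2-state fragment.
  c|a|b → 8 states
  a(c|a|b) → 9 states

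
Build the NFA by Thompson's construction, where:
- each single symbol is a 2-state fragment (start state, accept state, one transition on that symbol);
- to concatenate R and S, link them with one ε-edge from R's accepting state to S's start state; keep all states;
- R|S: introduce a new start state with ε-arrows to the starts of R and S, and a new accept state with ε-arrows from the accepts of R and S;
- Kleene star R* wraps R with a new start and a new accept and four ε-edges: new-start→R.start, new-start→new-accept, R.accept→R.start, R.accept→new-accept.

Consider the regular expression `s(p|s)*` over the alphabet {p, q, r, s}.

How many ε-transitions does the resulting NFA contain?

9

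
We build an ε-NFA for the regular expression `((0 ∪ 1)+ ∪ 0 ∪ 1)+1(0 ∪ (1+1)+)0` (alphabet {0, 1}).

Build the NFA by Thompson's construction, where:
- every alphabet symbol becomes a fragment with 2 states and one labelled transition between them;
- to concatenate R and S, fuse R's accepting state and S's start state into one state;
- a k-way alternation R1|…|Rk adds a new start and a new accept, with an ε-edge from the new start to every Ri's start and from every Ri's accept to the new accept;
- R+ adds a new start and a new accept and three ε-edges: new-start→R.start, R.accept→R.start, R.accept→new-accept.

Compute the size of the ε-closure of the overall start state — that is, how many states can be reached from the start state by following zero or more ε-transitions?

8

Work bottom-up. For each fragment F, track |ε-closure(F.start)| and whether F's accept lies in that closure (i.e. whether F accepts ε). A single-symbol fragment has closure size 1 and does not accept ε.
  0 ∪ 1 — C = 1 + 1 + 1 = 3 (the new accept is not ε-reachable since no branch accepts ε)
  (0 ∪ 1)+ — new start ε-reaches only the body's start; the new accept needs a symbol first: C = 1 + 3 = 4
  (0 ∪ 1)+ ∪ 0 ∪ 1 — new start ε-reaches every alternative's start; none of them accept ε, so the new accept is not reached: C = 1 + 4 + 1 + 1 = 7
  ((0 ∪ 1)+ ∪ 0 ∪ 1)+ — new start ε-reaches only the body's start; the new accept needs a symbol first: C = 1 + 7 = 8
  1+ — new start ε-reaches only the body's start; the new accept needs a symbol first: C = 1 + 1 = 2
  1+1 — C equals the left operand's closure size = 2 (its accept is not ε-reachable, so the closure stops there)
  (1+1)+ — C = 1 + 2 = 3 (the body doesn't accept ε, so the new accept is not reached)
  0 ∪ (1+1)+ — new start ε-reaches every alternative's start; none of them accept ε, so the new accept is not reached: C = 1 + 1 + 3 = 5
  ((0 ∪ 1)+ ∪ 0 ∪ 1)+1(0 ∪ (1+1)+)0 — same as the first factor's closure: C = 8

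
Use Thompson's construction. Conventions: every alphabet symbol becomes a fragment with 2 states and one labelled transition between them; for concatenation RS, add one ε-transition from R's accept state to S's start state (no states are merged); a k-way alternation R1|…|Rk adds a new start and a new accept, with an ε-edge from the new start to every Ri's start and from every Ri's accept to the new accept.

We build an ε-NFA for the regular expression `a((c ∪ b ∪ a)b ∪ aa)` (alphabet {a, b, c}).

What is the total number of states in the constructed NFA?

18

Recursing over subexpressions:
Each of the 7 symbol leaves contributes a 2-state fragment.
  c ∪ b ∪ a = 8 states
  (c ∪ b ∪ a)b = 10 states
  aa = 4 states
  (c ∪ b ∪ a)b ∪ aa = 16 states
  a((c ∪ b ∪ a)b ∪ aa) = 18 states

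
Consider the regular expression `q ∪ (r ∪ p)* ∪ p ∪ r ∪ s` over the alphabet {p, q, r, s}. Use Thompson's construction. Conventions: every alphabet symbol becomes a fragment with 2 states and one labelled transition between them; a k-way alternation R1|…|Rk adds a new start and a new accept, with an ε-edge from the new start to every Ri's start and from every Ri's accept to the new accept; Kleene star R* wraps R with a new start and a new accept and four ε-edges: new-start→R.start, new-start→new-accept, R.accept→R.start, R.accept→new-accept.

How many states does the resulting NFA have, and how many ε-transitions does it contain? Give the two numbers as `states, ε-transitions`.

18, 18

Per subexpression:
Each of the 6 symbol leaves contributes 2 states and 0 ε-transitions.
  r ∪ p — 6 states, 4 ε-transitions
  (r ∪ p)* — 8 states, 8 ε-transitions
  q ∪ (r ∪ p)* ∪ p ∪ r ∪ s — 18 states, 18 ε-transitions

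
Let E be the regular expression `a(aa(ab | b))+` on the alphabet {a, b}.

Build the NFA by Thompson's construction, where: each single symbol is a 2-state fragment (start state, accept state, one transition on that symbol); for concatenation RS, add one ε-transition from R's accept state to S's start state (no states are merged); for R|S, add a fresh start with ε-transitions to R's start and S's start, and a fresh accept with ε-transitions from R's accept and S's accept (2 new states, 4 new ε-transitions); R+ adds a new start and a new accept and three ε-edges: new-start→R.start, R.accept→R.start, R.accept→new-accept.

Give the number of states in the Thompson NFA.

16

Building bottom-up:
Each of the 6 symbol leaves contributes a 2-state fragment.
  ab : 4 states
  ab | b : 8 states
  aa(ab | b) : 12 states
  (aa(ab | b))+ : 14 states
  a(aa(ab | b))+ : 16 states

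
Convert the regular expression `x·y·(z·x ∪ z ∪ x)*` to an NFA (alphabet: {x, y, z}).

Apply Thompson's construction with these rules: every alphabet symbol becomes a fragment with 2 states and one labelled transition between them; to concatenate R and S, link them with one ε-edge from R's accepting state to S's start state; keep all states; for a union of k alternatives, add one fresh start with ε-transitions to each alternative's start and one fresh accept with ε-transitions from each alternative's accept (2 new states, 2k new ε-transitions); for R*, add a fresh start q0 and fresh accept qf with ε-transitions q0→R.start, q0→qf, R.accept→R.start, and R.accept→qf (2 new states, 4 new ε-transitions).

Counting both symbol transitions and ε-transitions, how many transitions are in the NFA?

Recursing over subexpressions:
Each of the 6 symbol leaves contributes 1 transition (1 symbol, 0 ε).
  z·x : 3 transitions (2 symbol, 1 ε)
  z·x ∪ z ∪ x : 11 transitions (4 symbol, 7 ε)
  (z·x ∪ z ∪ x)* : 15 transitions (4 symbol, 11 ε)
  x·y·(z·x ∪ z ∪ x)* : 19 transitions (6 symbol, 13 ε)

19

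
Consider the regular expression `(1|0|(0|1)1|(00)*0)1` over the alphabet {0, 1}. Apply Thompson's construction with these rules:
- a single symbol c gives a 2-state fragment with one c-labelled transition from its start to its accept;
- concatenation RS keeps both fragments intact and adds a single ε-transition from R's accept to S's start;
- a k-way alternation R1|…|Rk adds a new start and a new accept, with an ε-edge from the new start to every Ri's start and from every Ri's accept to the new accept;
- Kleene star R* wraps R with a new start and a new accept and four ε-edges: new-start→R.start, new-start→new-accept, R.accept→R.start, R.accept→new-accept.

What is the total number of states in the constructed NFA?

By structural recursion:
Each of the 9 symbol leaves contributes a 2-state fragment.
  0|1 = 6 states
  (0|1)1 = 8 states
  00 = 4 states
  (00)* = 6 states
  (00)*0 = 8 states
  1|0|(0|1)1|(00)*0 = 22 states
  (1|0|(0|1)1|(00)*0)1 = 24 states

24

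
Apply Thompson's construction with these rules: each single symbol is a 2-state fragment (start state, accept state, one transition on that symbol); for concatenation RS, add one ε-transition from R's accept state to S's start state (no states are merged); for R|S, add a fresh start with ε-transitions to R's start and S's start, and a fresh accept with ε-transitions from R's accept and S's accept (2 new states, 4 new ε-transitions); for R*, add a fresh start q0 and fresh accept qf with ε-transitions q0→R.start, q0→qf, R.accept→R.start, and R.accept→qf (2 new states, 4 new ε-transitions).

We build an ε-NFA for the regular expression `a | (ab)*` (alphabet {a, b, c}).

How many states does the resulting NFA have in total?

10

Recursing over subexpressions:
Each of the 3 symbol leaves contributes a 2-state fragment.
  ab = 4 states
  (ab)* = 6 states
  a | (ab)* = 10 states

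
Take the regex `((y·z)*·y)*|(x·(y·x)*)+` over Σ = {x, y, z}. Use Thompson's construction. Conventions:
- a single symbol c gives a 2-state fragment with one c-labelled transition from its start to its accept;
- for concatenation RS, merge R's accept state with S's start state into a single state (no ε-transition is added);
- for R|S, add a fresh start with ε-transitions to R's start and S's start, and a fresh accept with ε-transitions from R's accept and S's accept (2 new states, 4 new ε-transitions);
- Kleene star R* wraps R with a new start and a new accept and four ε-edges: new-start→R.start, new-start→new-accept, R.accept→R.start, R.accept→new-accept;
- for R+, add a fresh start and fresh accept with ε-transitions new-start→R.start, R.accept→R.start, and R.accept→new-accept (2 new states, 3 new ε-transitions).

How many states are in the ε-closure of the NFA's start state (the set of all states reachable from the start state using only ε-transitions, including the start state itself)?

Compute the ε-closure size of each fragment's start state recursively; a symbol fragment's start has no outgoing ε-edge, so its closure is just itself (size 1).
  y·z — C equals the left operand's closure size = 1 (its accept is not ε-reachable, so the closure stops there)
  (y·z)* — C = 1 (new start) + 1 (body) + 1 (new accept) = 3
  (y·z)*·y — C = 3 + (1−1) = 3 (closure spills across the concat boundary because the left factor accepts ε)
  ((y·z)*·y)* — new start has ε-edges to the inner start and to the new accept, so C = 2 + 3 = 5
  y·x — same as the first factor's closure: C = 1
  (y·x)* — new start has ε-edges to the inner start and to the new accept, so C = 2 + 1 = 3
  x·(y·x)* — C equals the left operand's closure size = 1 (its accept is not ε-reachable, so the closure stops there)
  (x·(y·x)*)+ — new start ε-reaches only the body's start; the new accept needs a symbol first: C = 1 + 1 = 2
  ((y·z)*·y)*|(x·(y·x)*)+ — new start ε-reaches every alternative's start; at least one alternative accepts ε, so the union's new accept is reached too: C = 1 + 5 + 2 + 1 = 9

9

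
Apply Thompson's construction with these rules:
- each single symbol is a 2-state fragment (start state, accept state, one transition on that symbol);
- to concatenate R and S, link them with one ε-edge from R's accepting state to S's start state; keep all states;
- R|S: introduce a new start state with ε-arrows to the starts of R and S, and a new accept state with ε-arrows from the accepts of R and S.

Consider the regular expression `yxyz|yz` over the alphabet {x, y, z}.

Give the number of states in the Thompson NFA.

14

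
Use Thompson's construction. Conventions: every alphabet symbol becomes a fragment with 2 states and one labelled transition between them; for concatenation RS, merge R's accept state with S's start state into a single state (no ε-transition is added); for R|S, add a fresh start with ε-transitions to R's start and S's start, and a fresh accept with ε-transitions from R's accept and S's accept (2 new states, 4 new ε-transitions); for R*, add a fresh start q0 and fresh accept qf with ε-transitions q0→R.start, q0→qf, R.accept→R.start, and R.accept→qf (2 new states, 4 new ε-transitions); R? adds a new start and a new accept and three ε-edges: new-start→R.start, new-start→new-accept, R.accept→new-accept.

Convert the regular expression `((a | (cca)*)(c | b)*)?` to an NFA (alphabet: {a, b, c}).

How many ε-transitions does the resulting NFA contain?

19

Per subexpression:
Each of the 6 symbol leaves contributes 0 ε-transitions.
  cca : 0 ε-transitions
  (cca)* : 4 ε-transitions
  a | (cca)* : 8 ε-transitions
  c | b : 4 ε-transitions
  (c | b)* : 8 ε-transitions
  (a | (cca)*)(c | b)* : 16 ε-transitions
  ((a | (cca)*)(c | b)*)? : 19 ε-transitions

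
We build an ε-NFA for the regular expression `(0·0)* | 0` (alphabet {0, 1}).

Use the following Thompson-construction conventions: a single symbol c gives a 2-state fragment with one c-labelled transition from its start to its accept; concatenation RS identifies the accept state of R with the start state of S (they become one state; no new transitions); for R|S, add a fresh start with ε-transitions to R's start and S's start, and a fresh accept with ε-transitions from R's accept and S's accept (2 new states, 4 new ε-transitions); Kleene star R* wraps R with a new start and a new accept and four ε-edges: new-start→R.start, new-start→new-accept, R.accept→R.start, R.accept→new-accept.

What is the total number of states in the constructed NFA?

9

Bottom-up over the parse tree:
Each of the 3 symbol leaves contributes a 2-state fragment.
  0·0 — 3 states
  (0·0)* — 5 states
  (0·0)* | 0 — 9 states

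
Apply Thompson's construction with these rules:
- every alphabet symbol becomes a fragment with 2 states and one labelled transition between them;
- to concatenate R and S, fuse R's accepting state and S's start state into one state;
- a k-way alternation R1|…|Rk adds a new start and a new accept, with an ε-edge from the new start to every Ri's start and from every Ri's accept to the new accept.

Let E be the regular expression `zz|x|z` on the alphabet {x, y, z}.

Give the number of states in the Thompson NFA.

9

Recursing over subexpressions:
Each of the 4 symbol leaves contributes a 2-state fragment.
  zz → 3 states
  zz|x|z → 9 states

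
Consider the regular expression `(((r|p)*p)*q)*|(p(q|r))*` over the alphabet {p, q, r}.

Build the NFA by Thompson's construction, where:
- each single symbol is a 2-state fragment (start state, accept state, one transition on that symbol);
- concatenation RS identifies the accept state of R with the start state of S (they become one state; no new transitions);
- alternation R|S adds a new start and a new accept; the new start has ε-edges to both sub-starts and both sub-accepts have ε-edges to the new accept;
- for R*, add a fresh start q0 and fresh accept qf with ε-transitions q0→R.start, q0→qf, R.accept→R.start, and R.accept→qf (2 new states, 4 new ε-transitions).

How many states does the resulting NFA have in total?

25

Recursing over subexpressions:
Each of the 7 symbol leaves contributes a 2-state fragment.
  r|p → 6 states
  (r|p)* → 8 states
  (r|p)*p → 9 states
  ((r|p)*p)* → 11 states
  ((r|p)*p)*q → 12 states
  (((r|p)*p)*q)* → 14 states
  q|r → 6 states
  p(q|r) → 7 states
  (p(q|r))* → 9 states
  (((r|p)*p)*q)*|(p(q|r))* → 25 states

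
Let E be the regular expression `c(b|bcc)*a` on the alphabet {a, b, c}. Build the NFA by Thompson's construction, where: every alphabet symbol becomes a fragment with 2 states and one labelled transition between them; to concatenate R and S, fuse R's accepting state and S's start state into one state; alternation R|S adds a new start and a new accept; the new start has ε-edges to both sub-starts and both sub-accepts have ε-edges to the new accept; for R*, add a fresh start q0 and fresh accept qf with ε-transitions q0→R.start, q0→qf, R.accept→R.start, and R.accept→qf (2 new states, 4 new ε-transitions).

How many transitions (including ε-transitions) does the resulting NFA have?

By structural recursion:
Each of the 6 symbol leaves contributes 1 transition (1 symbol, 0 ε).
  bcc = 3 transitions (3 symbol, 0 ε)
  b|bcc = 8 transitions (4 symbol, 4 ε)
  (b|bcc)* = 12 transitions (4 symbol, 8 ε)
  c(b|bcc)*a = 14 transitions (6 symbol, 8 ε)

14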